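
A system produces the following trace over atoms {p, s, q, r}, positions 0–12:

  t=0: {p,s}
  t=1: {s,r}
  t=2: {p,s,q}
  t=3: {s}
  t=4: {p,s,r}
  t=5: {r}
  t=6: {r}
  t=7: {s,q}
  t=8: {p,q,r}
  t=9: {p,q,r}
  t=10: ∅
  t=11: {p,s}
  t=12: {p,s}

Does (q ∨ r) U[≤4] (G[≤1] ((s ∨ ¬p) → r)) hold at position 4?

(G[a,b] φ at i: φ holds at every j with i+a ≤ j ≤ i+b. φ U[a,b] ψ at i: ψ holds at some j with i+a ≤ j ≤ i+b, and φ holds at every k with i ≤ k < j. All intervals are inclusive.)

Need some j in [4,8] with G[≤1] ((s ∨ ¬p) → r), and (q ∨ r) at every k in [4,j-1].
  j=4: G[≤1] ((s ∨ ¬p) → r) holds; no prefix to check → satisfied.

Holds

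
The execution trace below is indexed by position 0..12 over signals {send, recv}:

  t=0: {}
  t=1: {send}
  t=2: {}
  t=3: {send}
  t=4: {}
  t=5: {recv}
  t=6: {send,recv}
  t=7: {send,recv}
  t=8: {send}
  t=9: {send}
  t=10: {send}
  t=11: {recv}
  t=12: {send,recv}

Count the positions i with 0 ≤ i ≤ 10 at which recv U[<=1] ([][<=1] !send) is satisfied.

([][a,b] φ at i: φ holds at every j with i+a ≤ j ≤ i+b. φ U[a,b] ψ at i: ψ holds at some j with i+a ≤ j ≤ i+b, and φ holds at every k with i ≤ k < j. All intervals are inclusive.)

1

Evaluate at each i in [0,10]:
  i=0: ✗ (no rhs in [0,1])
  i=1: ✗ (no rhs in [1,2])
  i=2: ✗ (no rhs in [2,3])
  i=3: ✗ (lhs fails at k=3 before rhs at j=4)
  i=4: ✓ (rhs at j=4)
  i=5: ✗ (no rhs in [5,6])
  i=6: ✗ (no rhs in [6,7])
  i=7: ✗ (no rhs in [7,8])
  i=8: ✗ (no rhs in [8,9])
  i=9: ✗ (no rhs in [9,10])
  i=10: ✗ (no rhs in [10,11])
Positions where it holds: {4} → 1.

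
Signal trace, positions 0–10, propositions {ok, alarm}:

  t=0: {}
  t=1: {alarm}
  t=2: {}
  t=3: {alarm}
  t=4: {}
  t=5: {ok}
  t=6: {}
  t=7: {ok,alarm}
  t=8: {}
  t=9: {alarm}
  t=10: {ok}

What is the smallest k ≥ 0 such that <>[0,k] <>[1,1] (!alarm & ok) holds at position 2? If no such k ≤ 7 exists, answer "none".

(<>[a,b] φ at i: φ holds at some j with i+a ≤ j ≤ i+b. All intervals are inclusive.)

2

Scan j = 2,3,… for <>[1,1] (!alarm & ok):
  j=2: fails
  j=3: fails
  j=4: holds
First hit at j=4, so smallest k = 4-2 = 2.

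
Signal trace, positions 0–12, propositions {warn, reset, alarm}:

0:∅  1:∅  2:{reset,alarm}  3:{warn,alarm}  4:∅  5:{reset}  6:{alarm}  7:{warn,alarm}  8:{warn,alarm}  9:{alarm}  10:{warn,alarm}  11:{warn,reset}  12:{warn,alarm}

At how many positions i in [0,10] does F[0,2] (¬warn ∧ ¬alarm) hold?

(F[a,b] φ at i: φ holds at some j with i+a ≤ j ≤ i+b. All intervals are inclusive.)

6

Evaluate at each i in [0,10]:
  i=0: ✓ (witness j=0)
  i=1: ✓ (witness j=1)
  i=2: ✓ (witness j=4)
  i=3: ✓ (witness j=4)
  i=4: ✓ (witness j=4)
  i=5: ✓ (witness j=5)
  i=6: ✗ (none in [6,8])
  i=7: ✗ (none in [7,9])
  i=8: ✗ (none in [8,10])
  i=9: ✗ (none in [9,11])
  i=10: ✗ (none in [10,12])
Positions where it holds: {0, 1, 2, 3, 4, 5} → 6.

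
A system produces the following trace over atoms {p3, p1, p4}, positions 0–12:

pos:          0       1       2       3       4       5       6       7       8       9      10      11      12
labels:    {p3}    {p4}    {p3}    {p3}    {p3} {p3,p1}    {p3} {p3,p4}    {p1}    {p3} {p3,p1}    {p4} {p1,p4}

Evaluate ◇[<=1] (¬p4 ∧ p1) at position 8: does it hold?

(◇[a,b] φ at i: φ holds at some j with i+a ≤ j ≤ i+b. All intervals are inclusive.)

Check (¬p4 ∧ p1) at each j in [8,9]:
  j=8: true
  j=9: false
Found at j=8 → formula holds.

Holds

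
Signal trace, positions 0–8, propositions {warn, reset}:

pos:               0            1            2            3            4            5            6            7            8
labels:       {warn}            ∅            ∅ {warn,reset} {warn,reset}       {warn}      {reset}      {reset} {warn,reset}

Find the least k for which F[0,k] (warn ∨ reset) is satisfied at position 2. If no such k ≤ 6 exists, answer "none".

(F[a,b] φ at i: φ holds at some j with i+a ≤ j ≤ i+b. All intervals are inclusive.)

1

Scan j = 2,3,… for (warn ∨ reset):
  j=2: fails
  j=3: holds
First hit at j=3, so smallest k = 3-2 = 1.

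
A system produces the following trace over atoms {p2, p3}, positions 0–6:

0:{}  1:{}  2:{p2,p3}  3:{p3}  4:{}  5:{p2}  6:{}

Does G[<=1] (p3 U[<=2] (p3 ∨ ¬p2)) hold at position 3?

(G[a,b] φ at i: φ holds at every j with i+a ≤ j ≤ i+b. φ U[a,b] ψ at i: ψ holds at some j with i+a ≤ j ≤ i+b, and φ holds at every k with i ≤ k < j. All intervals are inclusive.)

Check (p3 U[<=2] (p3 ∨ ¬p2)) at every j in [3,4]:
  j=3: holds
  j=4: holds
All positions satisfy it → formula holds.

True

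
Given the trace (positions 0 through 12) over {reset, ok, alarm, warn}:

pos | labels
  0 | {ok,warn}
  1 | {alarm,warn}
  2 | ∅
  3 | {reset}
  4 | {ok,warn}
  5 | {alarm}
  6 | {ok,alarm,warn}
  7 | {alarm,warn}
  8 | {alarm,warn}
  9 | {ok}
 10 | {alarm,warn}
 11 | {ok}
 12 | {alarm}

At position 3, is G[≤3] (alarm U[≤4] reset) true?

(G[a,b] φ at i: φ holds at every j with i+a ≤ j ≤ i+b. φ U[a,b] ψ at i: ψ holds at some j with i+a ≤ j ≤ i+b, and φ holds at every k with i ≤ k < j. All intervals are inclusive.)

No

Check (alarm U[≤4] reset) at every j in [3,6]:
  j=3: holds
  j=4: fails
  j=5: fails
  j=6: fails
Fails at j=4 → formula fails.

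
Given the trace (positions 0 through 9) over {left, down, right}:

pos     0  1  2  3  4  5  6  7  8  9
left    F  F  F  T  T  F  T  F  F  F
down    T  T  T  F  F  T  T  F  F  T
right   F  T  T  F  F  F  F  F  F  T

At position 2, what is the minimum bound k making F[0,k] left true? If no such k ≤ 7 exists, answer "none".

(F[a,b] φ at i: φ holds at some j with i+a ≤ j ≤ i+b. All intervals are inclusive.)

Scan j = 2,3,… for left:
  j=2: fails
  j=3: holds
First hit at j=3, so smallest k = 3-2 = 1.

1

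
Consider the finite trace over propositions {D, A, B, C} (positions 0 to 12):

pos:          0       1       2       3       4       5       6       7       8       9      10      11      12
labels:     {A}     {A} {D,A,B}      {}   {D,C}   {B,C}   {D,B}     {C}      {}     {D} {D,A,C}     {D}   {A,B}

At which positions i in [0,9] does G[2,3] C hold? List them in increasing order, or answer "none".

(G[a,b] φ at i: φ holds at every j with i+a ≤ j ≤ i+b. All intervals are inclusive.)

Evaluate at each i in [0,9]:
  i=0: ✗ (fails at j=2)
  i=1: ✗ (fails at j=3)
  i=2: ✓ (all of [4,5])
  i=3: ✗ (fails at j=6)
  i=4: ✗ (fails at j=6)
  i=5: ✗ (fails at j=8)
  i=6: ✗ (fails at j=8)
  i=7: ✗ (fails at j=9)
  i=8: ✗ (fails at j=11)
  i=9: ✗ (fails at j=11)

2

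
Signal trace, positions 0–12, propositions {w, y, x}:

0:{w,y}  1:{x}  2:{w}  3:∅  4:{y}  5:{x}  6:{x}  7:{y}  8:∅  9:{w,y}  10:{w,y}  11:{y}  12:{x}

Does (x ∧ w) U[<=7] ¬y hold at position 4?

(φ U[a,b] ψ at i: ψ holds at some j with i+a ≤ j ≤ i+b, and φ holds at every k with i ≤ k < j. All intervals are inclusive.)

Need some j in [4,11] with ¬y, and (x ∧ w) at every k in [4,j-1].
  j=4: ¬y false.
  j=5: ¬y holds, but (x ∧ w) fails at k=4 → not this j.
  j=6: ¬y holds, but (x ∧ w) fails at k=4 → not this j.
  j=7: ¬y false.
  j=8: ¬y holds, but (x ∧ w) fails at k=4 → not this j.
  j=9: ¬y false.
  j=10: ¬y false.
  j=11: ¬y false.
No j in the window works → until fails.

No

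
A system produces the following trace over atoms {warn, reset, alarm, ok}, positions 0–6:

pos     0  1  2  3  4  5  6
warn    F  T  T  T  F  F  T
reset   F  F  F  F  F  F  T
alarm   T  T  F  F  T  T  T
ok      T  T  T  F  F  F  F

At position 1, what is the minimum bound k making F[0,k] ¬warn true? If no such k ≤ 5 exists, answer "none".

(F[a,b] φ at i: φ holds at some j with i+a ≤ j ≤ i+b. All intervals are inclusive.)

3

Scan j = 1,2,… for ¬warn:
  j=1: fails
  j=2: fails
  j=3: fails
  j=4: holds
First hit at j=4, so smallest k = 4-1 = 3.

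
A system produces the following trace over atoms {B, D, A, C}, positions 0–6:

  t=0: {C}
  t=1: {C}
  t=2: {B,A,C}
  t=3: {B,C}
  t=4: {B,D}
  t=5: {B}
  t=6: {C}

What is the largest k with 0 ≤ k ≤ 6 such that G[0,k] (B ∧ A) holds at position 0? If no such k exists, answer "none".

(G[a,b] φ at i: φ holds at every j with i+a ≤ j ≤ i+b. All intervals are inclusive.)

none

(B ∧ A) must hold from j=0 onward; find where it first fails.
  j=0: fails → no k works.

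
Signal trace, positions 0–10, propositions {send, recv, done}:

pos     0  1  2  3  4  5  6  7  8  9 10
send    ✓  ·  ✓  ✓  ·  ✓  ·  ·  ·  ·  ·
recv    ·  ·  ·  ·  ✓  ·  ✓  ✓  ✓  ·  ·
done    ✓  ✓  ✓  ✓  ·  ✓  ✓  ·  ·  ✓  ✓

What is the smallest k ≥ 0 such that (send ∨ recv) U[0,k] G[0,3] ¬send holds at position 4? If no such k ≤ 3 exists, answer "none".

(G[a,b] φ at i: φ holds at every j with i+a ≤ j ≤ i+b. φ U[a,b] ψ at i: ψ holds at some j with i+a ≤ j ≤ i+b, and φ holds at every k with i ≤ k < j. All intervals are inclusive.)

Need earliest j ≥ 4 with G[0,3] ¬send, and (send ∨ recv) at every k in [4,j-1].
  j=4: rhs fails.
  j=5: rhs fails.
  j=6: rhs holds; lhs holds on [4,5]. k = 2.

2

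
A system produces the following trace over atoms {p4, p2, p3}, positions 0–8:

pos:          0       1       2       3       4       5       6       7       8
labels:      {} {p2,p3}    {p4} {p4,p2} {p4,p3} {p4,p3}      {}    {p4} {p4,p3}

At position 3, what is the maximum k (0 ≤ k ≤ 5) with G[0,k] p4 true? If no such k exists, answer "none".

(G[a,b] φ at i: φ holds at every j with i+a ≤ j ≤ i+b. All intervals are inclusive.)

p4 must hold from j=3 onward; find where it first fails.
  j=3: holds
  j=4: holds
  j=5: holds
  j=6: fails
Holds on [3,5], so largest k = 2.

2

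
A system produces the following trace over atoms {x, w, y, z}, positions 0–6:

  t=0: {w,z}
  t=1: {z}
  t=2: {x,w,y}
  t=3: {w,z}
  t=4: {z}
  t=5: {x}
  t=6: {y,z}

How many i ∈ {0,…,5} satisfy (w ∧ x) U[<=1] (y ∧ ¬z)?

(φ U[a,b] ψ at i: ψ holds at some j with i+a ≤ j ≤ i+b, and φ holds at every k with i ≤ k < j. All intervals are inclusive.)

Evaluate at each i in [0,5]:
  i=0: ✗ (no rhs in [0,1])
  i=1: ✗ (lhs fails at k=1 before rhs at j=2)
  i=2: ✓ (rhs at j=2)
  i=3: ✗ (no rhs in [3,4])
  i=4: ✗ (no rhs in [4,5])
  i=5: ✗ (no rhs in [5,6])
Positions where it holds: {2} → 1.

1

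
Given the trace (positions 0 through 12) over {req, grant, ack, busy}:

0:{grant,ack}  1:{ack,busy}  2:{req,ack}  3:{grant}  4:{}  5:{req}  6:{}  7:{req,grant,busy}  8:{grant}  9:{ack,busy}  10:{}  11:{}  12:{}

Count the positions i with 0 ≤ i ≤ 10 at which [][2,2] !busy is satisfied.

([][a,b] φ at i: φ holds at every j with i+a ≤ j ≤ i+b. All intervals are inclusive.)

9

Evaluate at each i in [0,10]:
  i=0: ✓ (all of [2,2])
  i=1: ✓ (all of [3,3])
  i=2: ✓ (all of [4,4])
  i=3: ✓ (all of [5,5])
  i=4: ✓ (all of [6,6])
  i=5: ✗ (fails at j=7)
  i=6: ✓ (all of [8,8])
  i=7: ✗ (fails at j=9)
  i=8: ✓ (all of [10,10])
  i=9: ✓ (all of [11,11])
  i=10: ✓ (all of [12,12])
Positions where it holds: {0, 1, 2, 3, 4, 6, 8, 9, 10} → 9.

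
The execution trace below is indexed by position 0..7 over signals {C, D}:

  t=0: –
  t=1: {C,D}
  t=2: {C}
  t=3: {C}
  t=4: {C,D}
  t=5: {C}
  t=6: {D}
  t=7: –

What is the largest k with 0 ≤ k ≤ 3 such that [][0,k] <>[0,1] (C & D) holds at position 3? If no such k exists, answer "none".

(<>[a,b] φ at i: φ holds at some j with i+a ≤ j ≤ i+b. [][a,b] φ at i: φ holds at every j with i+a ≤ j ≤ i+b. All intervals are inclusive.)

<>[0,1] (C & D) must hold from j=3 onward; find where it first fails.
  j=3: holds
  j=4: holds
  j=5: fails
Holds on [3,4], so largest k = 1.

1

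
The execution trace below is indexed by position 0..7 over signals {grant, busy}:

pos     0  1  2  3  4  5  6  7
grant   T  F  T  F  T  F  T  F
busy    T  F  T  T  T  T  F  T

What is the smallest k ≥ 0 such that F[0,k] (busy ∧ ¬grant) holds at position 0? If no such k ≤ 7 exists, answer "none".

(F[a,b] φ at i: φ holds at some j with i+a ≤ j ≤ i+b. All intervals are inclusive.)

3

Scan j = 0,1,… for (busy ∧ ¬grant):
  j=0: fails
  j=1: fails
  j=2: fails
  j=3: holds
First hit at j=3, so smallest k = 3-0 = 3.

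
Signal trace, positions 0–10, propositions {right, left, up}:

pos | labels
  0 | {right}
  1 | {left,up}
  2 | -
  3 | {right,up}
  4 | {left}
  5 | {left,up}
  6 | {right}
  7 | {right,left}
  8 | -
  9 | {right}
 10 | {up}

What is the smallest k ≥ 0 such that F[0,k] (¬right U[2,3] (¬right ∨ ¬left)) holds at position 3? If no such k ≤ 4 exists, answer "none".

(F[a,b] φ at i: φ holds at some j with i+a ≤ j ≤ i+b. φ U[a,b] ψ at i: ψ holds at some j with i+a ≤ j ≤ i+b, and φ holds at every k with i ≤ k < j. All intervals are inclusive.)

Scan j = 3,4,… for (¬right U[2,3] (¬right ∨ ¬left)):
  j=3: fails
  j=4: holds
First hit at j=4, so smallest k = 4-3 = 1.

1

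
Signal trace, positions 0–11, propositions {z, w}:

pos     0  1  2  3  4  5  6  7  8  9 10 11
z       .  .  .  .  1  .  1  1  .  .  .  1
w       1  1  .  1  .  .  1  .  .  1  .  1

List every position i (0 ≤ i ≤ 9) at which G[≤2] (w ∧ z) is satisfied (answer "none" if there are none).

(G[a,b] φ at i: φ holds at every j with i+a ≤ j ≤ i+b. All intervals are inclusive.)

none

Evaluate at each i in [0,9]:
  i=0: ✗ (fails at j=0)
  i=1: ✗ (fails at j=1)
  i=2: ✗ (fails at j=2)
  i=3: ✗ (fails at j=3)
  i=4: ✗ (fails at j=4)
  i=5: ✗ (fails at j=5)
  i=6: ✗ (fails at j=7)
  i=7: ✗ (fails at j=7)
  i=8: ✗ (fails at j=8)
  i=9: ✗ (fails at j=9)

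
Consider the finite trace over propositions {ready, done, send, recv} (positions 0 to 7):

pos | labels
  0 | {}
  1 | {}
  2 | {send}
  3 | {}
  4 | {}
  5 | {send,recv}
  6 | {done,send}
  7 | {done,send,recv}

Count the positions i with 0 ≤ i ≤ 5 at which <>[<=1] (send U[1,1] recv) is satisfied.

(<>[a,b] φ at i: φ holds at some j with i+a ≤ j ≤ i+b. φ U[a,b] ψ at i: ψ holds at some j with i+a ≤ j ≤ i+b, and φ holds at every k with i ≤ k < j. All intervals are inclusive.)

Evaluate at each i in [0,5]:
  i=0: ✗ (none in [0,1])
  i=1: ✗ (none in [1,2])
  i=2: ✗ (none in [2,3])
  i=3: ✗ (none in [3,4])
  i=4: ✗ (none in [4,5])
  i=5: ✓ (witness j=6)
Positions where it holds: {5} → 1.

1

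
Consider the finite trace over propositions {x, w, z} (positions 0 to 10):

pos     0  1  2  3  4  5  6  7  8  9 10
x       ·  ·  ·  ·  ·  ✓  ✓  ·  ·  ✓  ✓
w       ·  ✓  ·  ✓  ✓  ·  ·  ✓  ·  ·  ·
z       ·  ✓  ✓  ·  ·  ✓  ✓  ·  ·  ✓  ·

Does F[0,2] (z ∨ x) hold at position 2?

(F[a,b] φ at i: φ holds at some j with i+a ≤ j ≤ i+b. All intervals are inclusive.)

Yes

Check (z ∨ x) at each j in [2,4]:
  j=2: true
  j=3: false
  j=4: false
Found at j=2 → formula holds.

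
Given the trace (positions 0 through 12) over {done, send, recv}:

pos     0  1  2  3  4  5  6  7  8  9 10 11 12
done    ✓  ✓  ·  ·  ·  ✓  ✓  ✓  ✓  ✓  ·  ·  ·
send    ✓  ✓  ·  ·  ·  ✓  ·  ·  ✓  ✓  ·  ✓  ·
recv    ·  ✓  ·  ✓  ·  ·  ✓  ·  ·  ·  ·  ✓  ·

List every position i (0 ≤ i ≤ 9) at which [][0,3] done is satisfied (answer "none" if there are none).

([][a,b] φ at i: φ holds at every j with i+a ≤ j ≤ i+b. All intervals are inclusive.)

Evaluate at each i in [0,9]:
  i=0: ✗ (fails at j=2)
  i=1: ✗ (fails at j=2)
  i=2: ✗ (fails at j=2)
  i=3: ✗ (fails at j=3)
  i=4: ✗ (fails at j=4)
  i=5: ✓ (all of [5,8])
  i=6: ✓ (all of [6,9])
  i=7: ✗ (fails at j=10)
  i=8: ✗ (fails at j=10)
  i=9: ✗ (fails at j=10)

5, 6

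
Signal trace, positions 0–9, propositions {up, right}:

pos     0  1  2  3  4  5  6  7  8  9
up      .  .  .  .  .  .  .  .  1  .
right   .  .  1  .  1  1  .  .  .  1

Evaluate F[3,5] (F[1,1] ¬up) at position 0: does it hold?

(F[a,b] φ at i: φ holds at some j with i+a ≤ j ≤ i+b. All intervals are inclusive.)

Check F[1,1] ¬up at each j in [3,5]:
  j=3: holds (witness at 4)
  j=4: holds (witness at 5)
  j=5: holds (witness at 6)
Found at j=3 → formula holds.

Yes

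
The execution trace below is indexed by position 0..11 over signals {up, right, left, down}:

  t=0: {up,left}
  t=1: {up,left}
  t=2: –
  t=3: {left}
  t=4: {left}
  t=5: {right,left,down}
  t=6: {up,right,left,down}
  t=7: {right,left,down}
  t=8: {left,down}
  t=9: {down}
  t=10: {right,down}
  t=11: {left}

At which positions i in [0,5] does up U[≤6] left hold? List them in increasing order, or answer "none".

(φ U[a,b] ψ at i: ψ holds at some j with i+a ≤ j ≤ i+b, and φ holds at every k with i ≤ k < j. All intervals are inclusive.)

0, 1, 3, 4, 5

Evaluate at each i in [0,5]:
  i=0: ✓ (rhs at j=0)
  i=1: ✓ (rhs at j=1)
  i=2: ✗ (lhs fails at k=2 before rhs at j=3)
  i=3: ✓ (rhs at j=3)
  i=4: ✓ (rhs at j=4)
  i=5: ✓ (rhs at j=5)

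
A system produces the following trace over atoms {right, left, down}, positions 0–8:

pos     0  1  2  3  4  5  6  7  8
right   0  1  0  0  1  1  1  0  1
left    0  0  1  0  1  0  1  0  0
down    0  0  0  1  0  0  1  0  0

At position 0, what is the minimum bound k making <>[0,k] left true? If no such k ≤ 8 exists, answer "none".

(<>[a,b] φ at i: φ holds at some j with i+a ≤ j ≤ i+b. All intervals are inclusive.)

2

Scan j = 0,1,… for left:
  j=0: fails
  j=1: fails
  j=2: holds
First hit at j=2, so smallest k = 2-0 = 2.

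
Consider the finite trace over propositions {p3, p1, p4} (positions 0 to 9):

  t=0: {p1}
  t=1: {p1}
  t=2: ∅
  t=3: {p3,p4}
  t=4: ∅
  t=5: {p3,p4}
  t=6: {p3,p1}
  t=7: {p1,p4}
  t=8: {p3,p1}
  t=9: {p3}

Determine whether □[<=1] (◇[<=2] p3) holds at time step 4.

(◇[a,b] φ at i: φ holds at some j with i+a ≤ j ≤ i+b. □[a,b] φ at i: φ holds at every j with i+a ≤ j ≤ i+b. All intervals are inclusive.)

Check ◇[<=2] p3 at every j in [4,5]:
  j=4: holds (witness at 5)
  j=5: holds (witness at 5)
All positions satisfy it → formula holds.

Holds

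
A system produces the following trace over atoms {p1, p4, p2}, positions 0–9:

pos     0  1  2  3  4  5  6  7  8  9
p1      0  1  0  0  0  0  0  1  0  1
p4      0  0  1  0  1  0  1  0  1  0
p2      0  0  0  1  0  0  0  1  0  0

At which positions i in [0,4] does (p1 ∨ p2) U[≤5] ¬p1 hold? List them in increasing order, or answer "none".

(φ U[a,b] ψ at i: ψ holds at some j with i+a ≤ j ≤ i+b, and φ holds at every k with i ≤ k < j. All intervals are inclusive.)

0, 1, 2, 3, 4

Evaluate at each i in [0,4]:
  i=0: ✓ (rhs at j=0)
  i=1: ✓ (rhs at j=2; lhs holds on [1,1])
  i=2: ✓ (rhs at j=2)
  i=3: ✓ (rhs at j=3)
  i=4: ✓ (rhs at j=4)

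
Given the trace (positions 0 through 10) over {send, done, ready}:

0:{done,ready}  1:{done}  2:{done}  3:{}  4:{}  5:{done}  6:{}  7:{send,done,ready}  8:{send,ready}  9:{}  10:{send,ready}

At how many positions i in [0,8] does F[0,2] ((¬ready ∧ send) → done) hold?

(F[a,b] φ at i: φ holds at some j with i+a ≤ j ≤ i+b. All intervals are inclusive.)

Evaluate at each i in [0,8]:
  i=0: ✓ (witness j=0)
  i=1: ✓ (witness j=1)
  i=2: ✓ (witness j=2)
  i=3: ✓ (witness j=3)
  i=4: ✓ (witness j=4)
  i=5: ✓ (witness j=5)
  i=6: ✓ (witness j=6)
  i=7: ✓ (witness j=7)
  i=8: ✓ (witness j=8)
Positions where it holds: {0, 1, 2, 3, 4, 5, 6, 7, 8} → 9.

9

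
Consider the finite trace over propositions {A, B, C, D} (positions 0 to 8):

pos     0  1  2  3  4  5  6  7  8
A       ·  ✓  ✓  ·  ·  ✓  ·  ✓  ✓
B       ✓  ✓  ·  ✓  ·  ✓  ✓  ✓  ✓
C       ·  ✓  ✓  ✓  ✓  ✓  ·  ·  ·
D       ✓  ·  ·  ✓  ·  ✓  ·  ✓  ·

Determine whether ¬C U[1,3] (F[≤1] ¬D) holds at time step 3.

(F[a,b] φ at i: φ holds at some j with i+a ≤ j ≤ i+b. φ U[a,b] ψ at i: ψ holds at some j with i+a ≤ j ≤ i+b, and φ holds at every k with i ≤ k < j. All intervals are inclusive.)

No

Need some j in [4,6] with F[≤1] ¬D, and ¬C at every k in [3,j-1].
  j=4: F[≤1] ¬D holds, but ¬C fails at k=3 → not this j.
  j=5: F[≤1] ¬D holds, but ¬C fails at k=3 → not this j.
  j=6: F[≤1] ¬D holds, but ¬C fails at k=3 → not this j.
No j in the window works → until fails.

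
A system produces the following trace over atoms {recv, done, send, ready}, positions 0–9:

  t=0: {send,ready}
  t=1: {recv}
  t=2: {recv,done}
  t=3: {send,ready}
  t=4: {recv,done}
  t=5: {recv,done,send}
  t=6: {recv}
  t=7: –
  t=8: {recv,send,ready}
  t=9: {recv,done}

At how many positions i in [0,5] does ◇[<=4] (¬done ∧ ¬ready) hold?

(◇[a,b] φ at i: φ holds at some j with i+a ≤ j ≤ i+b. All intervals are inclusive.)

Evaluate at each i in [0,5]:
  i=0: ✓ (witness j=1)
  i=1: ✓ (witness j=1)
  i=2: ✓ (witness j=6)
  i=3: ✓ (witness j=6)
  i=4: ✓ (witness j=6)
  i=5: ✓ (witness j=6)
Positions where it holds: {0, 1, 2, 3, 4, 5} → 6.

6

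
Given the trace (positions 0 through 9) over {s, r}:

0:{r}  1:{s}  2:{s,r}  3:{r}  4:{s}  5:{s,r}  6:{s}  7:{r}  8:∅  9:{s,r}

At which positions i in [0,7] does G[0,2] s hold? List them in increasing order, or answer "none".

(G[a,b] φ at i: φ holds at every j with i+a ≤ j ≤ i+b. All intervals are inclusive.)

4

Evaluate at each i in [0,7]:
  i=0: ✗ (fails at j=0)
  i=1: ✗ (fails at j=3)
  i=2: ✗ (fails at j=3)
  i=3: ✗ (fails at j=3)
  i=4: ✓ (all of [4,6])
  i=5: ✗ (fails at j=7)
  i=6: ✗ (fails at j=7)
  i=7: ✗ (fails at j=7)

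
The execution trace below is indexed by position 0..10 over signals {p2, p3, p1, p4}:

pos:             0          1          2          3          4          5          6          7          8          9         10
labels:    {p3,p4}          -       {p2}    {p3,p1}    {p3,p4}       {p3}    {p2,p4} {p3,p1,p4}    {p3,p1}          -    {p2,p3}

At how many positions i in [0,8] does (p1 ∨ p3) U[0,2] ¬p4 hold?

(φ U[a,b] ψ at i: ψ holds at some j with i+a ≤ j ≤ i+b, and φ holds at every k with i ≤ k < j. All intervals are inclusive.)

Evaluate at each i in [0,8]:
  i=0: ✓ (rhs at j=1; lhs holds on [0,0])
  i=1: ✓ (rhs at j=1)
  i=2: ✓ (rhs at j=2)
  i=3: ✓ (rhs at j=3)
  i=4: ✓ (rhs at j=5; lhs holds on [4,4])
  i=5: ✓ (rhs at j=5)
  i=6: ✗ (lhs fails at k=6 before rhs at j=8)
  i=7: ✓ (rhs at j=8; lhs holds on [7,7])
  i=8: ✓ (rhs at j=8)
Positions where it holds: {0, 1, 2, 3, 4, 5, 7, 8} → 8.

8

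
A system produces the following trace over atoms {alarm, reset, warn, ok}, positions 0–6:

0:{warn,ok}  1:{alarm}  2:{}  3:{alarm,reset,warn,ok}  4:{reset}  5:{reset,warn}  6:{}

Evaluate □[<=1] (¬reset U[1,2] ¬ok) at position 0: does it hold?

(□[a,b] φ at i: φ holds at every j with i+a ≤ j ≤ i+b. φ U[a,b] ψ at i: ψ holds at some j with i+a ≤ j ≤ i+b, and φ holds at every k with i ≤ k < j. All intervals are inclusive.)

Yes

Check (¬reset U[1,2] ¬ok) at every j in [0,1]:
  j=0: holds
  j=1: holds
All positions satisfy it → formula holds.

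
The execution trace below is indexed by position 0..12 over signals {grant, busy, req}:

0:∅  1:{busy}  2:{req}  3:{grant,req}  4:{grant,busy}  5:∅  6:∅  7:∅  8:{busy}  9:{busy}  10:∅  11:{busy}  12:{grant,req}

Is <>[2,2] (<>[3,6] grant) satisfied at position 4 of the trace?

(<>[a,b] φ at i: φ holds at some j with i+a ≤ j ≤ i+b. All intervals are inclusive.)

Check <>[3,6] grant at each j in [6,6]:
  j=6: holds (witness at 12)
Found at j=6 → formula holds.

Holds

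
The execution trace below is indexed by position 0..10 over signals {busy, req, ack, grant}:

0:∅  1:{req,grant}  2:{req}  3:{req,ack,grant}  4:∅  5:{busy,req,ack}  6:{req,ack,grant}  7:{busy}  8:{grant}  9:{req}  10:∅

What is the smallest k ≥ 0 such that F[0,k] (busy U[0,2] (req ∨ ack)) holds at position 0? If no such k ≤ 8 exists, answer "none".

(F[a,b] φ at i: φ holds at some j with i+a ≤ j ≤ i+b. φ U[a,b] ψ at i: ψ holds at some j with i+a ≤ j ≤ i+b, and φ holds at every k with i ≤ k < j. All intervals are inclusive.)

Scan j = 0,1,… for (busy U[0,2] (req ∨ ack)):
  j=0: fails
  j=1: holds
First hit at j=1, so smallest k = 1-0 = 1.

1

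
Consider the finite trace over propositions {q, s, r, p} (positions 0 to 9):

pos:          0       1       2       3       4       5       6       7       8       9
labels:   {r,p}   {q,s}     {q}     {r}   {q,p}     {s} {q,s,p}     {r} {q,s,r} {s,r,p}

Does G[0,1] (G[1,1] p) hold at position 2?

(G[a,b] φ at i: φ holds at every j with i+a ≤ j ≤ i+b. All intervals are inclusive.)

Check G[1,1] p at every j in [2,3]:
  j=2: fails at 3
  j=3: holds on [4,4]
Fails at j=2 → formula fails.

No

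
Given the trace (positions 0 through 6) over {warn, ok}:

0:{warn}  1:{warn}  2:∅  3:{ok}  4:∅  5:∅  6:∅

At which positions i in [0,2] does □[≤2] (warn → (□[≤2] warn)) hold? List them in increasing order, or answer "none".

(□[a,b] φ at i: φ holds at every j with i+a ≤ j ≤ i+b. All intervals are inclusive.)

2

Evaluate at each i in [0,2]:
  i=0: ✗ (fails at j=0)
  i=1: ✗ (fails at j=1)
  i=2: ✓ (all of [2,4])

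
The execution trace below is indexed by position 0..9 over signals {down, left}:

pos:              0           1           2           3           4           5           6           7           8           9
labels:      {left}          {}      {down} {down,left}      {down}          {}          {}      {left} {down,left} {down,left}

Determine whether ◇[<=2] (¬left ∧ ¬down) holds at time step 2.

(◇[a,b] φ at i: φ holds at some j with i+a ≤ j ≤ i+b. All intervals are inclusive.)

Check (¬left ∧ ¬down) at each j in [2,4]:
  j=2: false
  j=3: false
  j=4: false
No position in the window satisfies it → formula fails.

No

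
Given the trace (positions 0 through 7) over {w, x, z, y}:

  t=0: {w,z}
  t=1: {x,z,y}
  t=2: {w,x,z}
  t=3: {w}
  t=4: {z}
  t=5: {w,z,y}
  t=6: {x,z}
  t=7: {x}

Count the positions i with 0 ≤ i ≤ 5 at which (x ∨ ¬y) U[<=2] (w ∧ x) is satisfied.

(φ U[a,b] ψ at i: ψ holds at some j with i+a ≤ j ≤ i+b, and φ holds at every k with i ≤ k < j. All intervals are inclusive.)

Evaluate at each i in [0,5]:
  i=0: ✓ (rhs at j=2; lhs holds on [0,1])
  i=1: ✓ (rhs at j=2; lhs holds on [1,1])
  i=2: ✓ (rhs at j=2)
  i=3: ✗ (no rhs in [3,5])
  i=4: ✗ (no rhs in [4,6])
  i=5: ✗ (no rhs in [5,7])
Positions where it holds: {0, 1, 2} → 3.

3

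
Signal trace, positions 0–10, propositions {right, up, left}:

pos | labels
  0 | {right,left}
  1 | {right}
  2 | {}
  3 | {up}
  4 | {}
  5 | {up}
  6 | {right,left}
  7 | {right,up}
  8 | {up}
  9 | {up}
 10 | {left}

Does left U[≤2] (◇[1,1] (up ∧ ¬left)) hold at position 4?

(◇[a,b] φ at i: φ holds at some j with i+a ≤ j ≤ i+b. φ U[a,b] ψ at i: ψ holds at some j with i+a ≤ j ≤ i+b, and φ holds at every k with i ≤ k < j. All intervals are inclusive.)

True

Need some j in [4,6] with ◇[1,1] (up ∧ ¬left), and left at every k in [4,j-1].
  j=4: ◇[1,1] (up ∧ ¬left) holds; no prefix to check → satisfied.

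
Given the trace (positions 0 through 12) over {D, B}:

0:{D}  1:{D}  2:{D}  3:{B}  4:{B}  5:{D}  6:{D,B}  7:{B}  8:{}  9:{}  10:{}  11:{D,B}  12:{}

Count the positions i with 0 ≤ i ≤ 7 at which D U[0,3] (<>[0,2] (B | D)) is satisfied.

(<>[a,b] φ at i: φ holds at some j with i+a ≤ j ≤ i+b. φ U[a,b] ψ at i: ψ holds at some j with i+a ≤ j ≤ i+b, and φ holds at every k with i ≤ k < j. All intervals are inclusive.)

Evaluate at each i in [0,7]:
  i=0: ✓ (rhs at j=0)
  i=1: ✓ (rhs at j=1)
  i=2: ✓ (rhs at j=2)
  i=3: ✓ (rhs at j=3)
  i=4: ✓ (rhs at j=4)
  i=5: ✓ (rhs at j=5)
  i=6: ✓ (rhs at j=6)
  i=7: ✓ (rhs at j=7)
Positions where it holds: {0, 1, 2, 3, 4, 5, 6, 7} → 8.

8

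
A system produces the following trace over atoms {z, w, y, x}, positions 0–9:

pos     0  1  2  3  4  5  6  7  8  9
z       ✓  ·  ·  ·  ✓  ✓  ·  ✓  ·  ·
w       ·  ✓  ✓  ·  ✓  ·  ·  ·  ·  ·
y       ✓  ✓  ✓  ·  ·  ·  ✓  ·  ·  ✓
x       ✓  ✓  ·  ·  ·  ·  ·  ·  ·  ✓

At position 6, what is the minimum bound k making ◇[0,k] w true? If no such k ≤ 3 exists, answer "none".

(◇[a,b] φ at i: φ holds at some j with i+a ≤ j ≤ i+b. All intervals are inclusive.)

none

Scan j = 6,7,… for w:
  j=6: fails
  j=7: fails
  j=8: fails
  j=9: fails
No j in [6,9] satisfies it → none.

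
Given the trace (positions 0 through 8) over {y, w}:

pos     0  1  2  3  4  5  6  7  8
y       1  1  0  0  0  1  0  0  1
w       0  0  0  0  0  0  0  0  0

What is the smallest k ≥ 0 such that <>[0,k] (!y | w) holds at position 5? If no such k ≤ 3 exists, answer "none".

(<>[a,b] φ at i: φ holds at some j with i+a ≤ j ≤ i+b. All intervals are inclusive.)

Scan j = 5,6,… for (!y | w):
  j=5: fails
  j=6: holds
First hit at j=6, so smallest k = 6-5 = 1.

1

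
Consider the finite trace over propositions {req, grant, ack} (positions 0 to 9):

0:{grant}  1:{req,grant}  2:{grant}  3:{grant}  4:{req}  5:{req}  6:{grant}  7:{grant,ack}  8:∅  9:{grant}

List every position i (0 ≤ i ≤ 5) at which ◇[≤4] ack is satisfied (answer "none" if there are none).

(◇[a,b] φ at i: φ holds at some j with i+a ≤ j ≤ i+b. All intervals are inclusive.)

Evaluate at each i in [0,5]:
  i=0: ✗ (none in [0,4])
  i=1: ✗ (none in [1,5])
  i=2: ✗ (none in [2,6])
  i=3: ✓ (witness j=7)
  i=4: ✓ (witness j=7)
  i=5: ✓ (witness j=7)

3, 4, 5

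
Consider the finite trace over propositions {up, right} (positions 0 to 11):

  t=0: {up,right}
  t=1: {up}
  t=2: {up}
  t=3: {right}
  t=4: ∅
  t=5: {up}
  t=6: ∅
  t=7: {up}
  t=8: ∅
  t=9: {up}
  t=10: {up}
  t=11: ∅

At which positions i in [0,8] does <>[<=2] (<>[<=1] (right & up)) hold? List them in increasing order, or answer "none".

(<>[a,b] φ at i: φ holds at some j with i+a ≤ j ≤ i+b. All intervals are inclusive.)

Evaluate at each i in [0,8]:
  i=0: ✓ (witness j=0)
  i=1: ✗ (none in [1,3])
  i=2: ✗ (none in [2,4])
  i=3: ✗ (none in [3,5])
  i=4: ✗ (none in [4,6])
  i=5: ✗ (none in [5,7])
  i=6: ✗ (none in [6,8])
  i=7: ✗ (none in [7,9])
  i=8: ✗ (none in [8,10])

0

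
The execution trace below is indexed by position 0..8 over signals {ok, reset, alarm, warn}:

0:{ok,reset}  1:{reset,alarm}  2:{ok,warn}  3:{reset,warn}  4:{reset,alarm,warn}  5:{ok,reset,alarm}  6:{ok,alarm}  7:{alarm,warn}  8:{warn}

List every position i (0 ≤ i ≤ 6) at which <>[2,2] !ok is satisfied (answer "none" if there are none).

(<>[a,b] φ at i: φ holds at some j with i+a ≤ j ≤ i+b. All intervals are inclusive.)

1, 2, 5, 6

Evaluate at each i in [0,6]:
  i=0: ✗ (none in [2,2])
  i=1: ✓ (witness j=3)
  i=2: ✓ (witness j=4)
  i=3: ✗ (none in [5,5])
  i=4: ✗ (none in [6,6])
  i=5: ✓ (witness j=7)
  i=6: ✓ (witness j=8)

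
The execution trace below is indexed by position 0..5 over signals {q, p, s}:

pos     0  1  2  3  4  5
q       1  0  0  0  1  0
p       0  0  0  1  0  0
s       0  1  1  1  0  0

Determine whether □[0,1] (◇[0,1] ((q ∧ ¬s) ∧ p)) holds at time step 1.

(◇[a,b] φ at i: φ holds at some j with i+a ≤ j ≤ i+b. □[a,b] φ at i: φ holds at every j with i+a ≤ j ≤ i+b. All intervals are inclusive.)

Check ◇[0,1] ((q ∧ ¬s) ∧ p) at every j in [1,2]:
  j=1: fails (none in [1,2])
  j=2: fails (none in [2,3])
Fails at j=1 → formula fails.

Does not hold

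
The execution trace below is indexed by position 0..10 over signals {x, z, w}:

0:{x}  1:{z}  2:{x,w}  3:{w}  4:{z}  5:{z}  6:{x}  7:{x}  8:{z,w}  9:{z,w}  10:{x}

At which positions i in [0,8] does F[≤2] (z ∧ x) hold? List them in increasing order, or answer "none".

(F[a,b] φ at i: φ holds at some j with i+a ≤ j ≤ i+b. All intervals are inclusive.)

Evaluate at each i in [0,8]:
  i=0: ✗ (none in [0,2])
  i=1: ✗ (none in [1,3])
  i=2: ✗ (none in [2,4])
  i=3: ✗ (none in [3,5])
  i=4: ✗ (none in [4,6])
  i=5: ✗ (none in [5,7])
  i=6: ✗ (none in [6,8])
  i=7: ✗ (none in [7,9])
  i=8: ✗ (none in [8,10])

none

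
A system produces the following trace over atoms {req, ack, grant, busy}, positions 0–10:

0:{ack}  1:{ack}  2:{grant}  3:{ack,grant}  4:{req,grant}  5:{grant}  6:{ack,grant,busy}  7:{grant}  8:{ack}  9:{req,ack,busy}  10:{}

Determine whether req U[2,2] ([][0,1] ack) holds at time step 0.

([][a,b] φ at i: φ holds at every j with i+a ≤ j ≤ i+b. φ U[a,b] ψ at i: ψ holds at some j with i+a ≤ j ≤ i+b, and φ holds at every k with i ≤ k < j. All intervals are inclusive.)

Need some j in [2,2] with [][0,1] ack, and req at every k in [0,j-1].
  j=2: [][0,1] ack — fails at 2.
No j in the window works → until fails.

No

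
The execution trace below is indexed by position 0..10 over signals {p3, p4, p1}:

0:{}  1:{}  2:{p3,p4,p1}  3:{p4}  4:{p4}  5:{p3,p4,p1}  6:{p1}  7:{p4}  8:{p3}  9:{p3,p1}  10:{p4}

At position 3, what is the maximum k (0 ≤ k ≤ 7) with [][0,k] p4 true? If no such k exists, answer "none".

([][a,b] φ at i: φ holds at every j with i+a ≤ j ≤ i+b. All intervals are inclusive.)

p4 must hold from j=3 onward; find where it first fails.
  j=3: holds
  j=4: holds
  j=5: holds
  j=6: fails
Holds on [3,5], so largest k = 2.

2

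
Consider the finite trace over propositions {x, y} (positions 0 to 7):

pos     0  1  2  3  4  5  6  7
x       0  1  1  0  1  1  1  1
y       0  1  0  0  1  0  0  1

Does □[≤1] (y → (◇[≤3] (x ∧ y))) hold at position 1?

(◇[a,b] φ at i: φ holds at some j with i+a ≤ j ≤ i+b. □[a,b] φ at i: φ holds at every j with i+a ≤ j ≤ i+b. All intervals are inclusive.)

Check (y → (◇[≤3] (x ∧ y))) at every j in [1,2]:
  j=1: antecedent true; consequent holds (witness at 1) → ✓
  j=2: antecedent false → ✓
All positions satisfy it → formula holds.

Yes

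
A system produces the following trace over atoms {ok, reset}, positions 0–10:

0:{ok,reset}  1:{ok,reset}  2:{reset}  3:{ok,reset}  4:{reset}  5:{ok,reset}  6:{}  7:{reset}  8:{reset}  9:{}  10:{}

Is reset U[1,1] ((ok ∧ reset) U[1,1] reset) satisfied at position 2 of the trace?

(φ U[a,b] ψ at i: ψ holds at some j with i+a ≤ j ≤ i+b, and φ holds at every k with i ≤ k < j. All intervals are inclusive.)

True

Need some j in [3,3] with ((ok ∧ reset) U[1,1] reset), and reset at every k in [2,j-1].
  j=3: ((ok ∧ reset) U[1,1] reset) holds; reset holds at every k in [2,2] → satisfied.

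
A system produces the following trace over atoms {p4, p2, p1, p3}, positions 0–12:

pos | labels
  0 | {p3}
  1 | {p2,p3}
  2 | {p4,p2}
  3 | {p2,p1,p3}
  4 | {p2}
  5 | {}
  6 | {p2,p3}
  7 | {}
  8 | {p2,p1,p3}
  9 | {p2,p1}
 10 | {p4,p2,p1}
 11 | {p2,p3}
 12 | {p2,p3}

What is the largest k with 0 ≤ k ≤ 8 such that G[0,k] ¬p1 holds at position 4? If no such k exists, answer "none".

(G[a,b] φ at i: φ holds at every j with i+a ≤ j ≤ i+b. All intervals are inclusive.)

3

¬p1 must hold from j=4 onward; find where it first fails.
  j=4: holds
  j=5: holds
  j=6: holds
  j=7: holds
  j=8: fails
Holds on [4,7], so largest k = 3.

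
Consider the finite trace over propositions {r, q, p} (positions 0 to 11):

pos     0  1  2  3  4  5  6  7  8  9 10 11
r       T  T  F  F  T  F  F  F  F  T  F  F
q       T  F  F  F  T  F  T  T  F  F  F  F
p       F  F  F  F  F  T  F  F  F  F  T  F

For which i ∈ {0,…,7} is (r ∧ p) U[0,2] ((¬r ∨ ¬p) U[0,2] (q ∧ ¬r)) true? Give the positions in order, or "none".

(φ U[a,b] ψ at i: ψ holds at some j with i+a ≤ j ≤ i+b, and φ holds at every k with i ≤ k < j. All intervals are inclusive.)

Evaluate at each i in [0,7]:
  i=0: ✗ (no rhs in [0,2])
  i=1: ✗ (no rhs in [1,3])
  i=2: ✗ (lhs fails at k=2 before rhs at j=4)
  i=3: ✗ (lhs fails at k=3 before rhs at j=4)
  i=4: ✓ (rhs at j=4)
  i=5: ✓ (rhs at j=5)
  i=6: ✓ (rhs at j=6)
  i=7: ✓ (rhs at j=7)

4, 5, 6, 7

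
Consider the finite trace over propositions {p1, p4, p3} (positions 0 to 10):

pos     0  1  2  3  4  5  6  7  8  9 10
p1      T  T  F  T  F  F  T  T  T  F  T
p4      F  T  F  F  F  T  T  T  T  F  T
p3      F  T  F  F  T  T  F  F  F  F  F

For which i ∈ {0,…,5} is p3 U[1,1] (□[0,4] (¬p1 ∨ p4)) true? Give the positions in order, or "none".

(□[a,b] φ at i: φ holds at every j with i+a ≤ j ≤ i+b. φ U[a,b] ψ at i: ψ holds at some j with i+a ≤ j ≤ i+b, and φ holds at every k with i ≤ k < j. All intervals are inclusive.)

4, 5

Evaluate at each i in [0,5]:
  i=0: ✗ (no rhs in [1,1])
  i=1: ✗ (no rhs in [2,2])
  i=2: ✗ (no rhs in [3,3])
  i=3: ✗ (lhs fails at k=3 before rhs at j=4)
  i=4: ✓ (rhs at j=5; lhs holds on [4,4])
  i=5: ✓ (rhs at j=6; lhs holds on [5,5])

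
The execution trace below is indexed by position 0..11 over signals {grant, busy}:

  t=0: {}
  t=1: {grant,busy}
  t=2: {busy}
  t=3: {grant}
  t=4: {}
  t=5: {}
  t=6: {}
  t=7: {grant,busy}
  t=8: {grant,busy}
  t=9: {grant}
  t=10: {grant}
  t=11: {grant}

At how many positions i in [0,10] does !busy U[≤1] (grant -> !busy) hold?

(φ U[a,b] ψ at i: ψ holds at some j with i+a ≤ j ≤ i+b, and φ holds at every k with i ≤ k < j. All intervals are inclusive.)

8

Evaluate at each i in [0,10]:
  i=0: ✓ (rhs at j=0)
  i=1: ✗ (lhs fails at k=1 before rhs at j=2)
  i=2: ✓ (rhs at j=2)
  i=3: ✓ (rhs at j=3)
  i=4: ✓ (rhs at j=4)
  i=5: ✓ (rhs at j=5)
  i=6: ✓ (rhs at j=6)
  i=7: ✗ (no rhs in [7,8])
  i=8: ✗ (lhs fails at k=8 before rhs at j=9)
  i=9: ✓ (rhs at j=9)
  i=10: ✓ (rhs at j=10)
Positions where it holds: {0, 2, 3, 4, 5, 6, 9, 10} → 8.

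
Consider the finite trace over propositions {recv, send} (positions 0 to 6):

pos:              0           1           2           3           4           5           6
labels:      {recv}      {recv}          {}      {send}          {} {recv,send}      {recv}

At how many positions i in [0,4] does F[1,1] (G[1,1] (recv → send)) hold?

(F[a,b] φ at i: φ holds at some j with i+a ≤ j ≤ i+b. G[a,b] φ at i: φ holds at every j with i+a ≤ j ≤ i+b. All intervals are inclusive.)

Evaluate at each i in [0,4]:
  i=0: ✓ (witness j=1)
  i=1: ✓ (witness j=2)
  i=2: ✓ (witness j=3)
  i=3: ✓ (witness j=4)
  i=4: ✗ (none in [5,5])
Positions where it holds: {0, 1, 2, 3} → 4.

4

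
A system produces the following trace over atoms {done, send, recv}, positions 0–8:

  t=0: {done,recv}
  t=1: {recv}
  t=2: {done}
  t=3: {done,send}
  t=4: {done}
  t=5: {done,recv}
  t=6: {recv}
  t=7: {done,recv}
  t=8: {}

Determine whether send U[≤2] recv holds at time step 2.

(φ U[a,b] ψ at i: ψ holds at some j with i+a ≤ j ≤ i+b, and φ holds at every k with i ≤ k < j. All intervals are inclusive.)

Need some j in [2,4] with recv, and send at every k in [2,j-1].
  j=2: recv false.
  j=3: recv false.
  j=4: recv false.
No j in the window works → until fails.

False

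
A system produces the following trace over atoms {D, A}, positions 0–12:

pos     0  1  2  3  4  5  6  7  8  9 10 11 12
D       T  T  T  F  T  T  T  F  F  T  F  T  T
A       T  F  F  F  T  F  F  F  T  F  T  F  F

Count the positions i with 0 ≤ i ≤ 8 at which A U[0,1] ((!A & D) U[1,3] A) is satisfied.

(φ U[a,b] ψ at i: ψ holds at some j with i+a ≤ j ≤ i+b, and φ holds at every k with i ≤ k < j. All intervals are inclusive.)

Evaluate at each i in [0,8]:
  i=0: ✗ (no rhs in [0,1])
  i=1: ✗ (no rhs in [1,2])
  i=2: ✗ (no rhs in [2,3])
  i=3: ✗ (no rhs in [3,4])
  i=4: ✗ (no rhs in [4,5])
  i=5: ✗ (no rhs in [5,6])
  i=6: ✗ (no rhs in [6,7])
  i=7: ✗ (no rhs in [7,8])
  i=8: ✓ (rhs at j=9; lhs holds on [8,8])
Positions where it holds: {8} → 1.

1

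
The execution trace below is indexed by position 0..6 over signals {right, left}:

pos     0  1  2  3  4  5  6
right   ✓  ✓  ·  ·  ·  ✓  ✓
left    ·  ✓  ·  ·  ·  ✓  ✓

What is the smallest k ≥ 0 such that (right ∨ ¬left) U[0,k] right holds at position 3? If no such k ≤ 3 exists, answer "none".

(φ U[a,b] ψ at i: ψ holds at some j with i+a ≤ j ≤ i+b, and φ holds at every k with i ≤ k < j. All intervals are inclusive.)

Need earliest j ≥ 3 with right, and (right ∨ ¬left) at every k in [3,j-1].
  j=3: rhs fails.
  j=4: rhs fails.
  j=5: rhs holds; lhs holds on [3,4]. k = 2.

2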